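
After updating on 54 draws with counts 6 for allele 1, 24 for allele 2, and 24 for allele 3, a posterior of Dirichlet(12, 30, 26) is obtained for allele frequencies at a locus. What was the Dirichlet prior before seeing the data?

Dirichlet(6, 6, 2)

For a Dirichlet(α) prior with multinomial counts c, the posterior is Dirichlet(α + c) componentwise.
Subtract each count from the matching posterior parameter: 12−6=6, 30−24=6, 26−24=2.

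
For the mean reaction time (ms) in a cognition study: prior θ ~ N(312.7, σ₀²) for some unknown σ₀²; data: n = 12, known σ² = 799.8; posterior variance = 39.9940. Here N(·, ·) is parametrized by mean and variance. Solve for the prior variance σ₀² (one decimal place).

For the Normal–Normal model with known σ², precisions add: τ_n = τ₀ + n/σ².
So 1/σ₀² = 1/39.9940 − 12/799.8 = 0.025004 − 0.015004 = 0.010000.
Hence σ₀² = 1/0.010000 ≈ 100.0.

σ₀² = 100.0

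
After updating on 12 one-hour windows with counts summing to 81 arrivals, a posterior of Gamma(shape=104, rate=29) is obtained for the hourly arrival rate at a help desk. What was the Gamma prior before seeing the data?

A Gamma(α, β) prior (rate parametrization) on a Poisson rate with n observations summing to S gives posterior Gamma(α+S, β+n).
So α = 104 − 81 = 23 and β = 29 − 12 = 17.

Gamma(shape=23, rate=17)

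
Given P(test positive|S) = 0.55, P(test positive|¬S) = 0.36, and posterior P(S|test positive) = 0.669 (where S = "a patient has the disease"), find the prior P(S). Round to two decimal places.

Bayes' rule in odds form gives O(S|E) = O(S)·[P(E|S)/P(E|¬S)], hence O(S) = O(S|E)/LR.
Posterior odds = 0.669/(1−0.669) = 2.0211. LR = 0.55/0.36 = 1.5278.
Prior odds = 2.0211/1.5278 = 1.3229, so P(S) = 1.3229/(1+1.3229) ≈ 0.57.

P(S) = 0.57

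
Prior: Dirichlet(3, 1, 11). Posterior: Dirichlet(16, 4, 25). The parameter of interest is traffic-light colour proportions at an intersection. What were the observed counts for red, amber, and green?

counts (13, 3, 14)

For a Dirichlet(α) prior with multinomial counts c, the posterior is Dirichlet(α + c) componentwise.
Counts are posterior − prior componentwise: 16−3=13, 4−1=3, 25−11=14.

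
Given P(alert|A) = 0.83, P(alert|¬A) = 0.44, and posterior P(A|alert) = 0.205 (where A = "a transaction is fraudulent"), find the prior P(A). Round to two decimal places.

P(A) = 0.12

Bayes' rule in odds form gives O(A|E) = O(A)·[P(E|A)/P(E|¬A)], hence O(A) = O(A|E)/LR.
Posterior odds = 0.205/(1−0.205) = 0.2579. LR = 0.83/0.44 = 1.8864.
Prior odds = 0.2579/1.8864 = 0.1367, so P(A) = 0.1367/(1+0.1367) ≈ 0.12.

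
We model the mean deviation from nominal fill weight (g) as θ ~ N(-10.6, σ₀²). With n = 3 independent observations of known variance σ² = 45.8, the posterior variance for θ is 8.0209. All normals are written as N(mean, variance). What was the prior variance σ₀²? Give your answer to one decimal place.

Posterior precision equals prior precision plus data precision: 1/σ_n² = 1/σ₀² + n/σ².
So 1/σ₀² = 1/8.0209 − 3/45.8 = 0.124674 − 0.065502 = 0.059172.
Hence σ₀² = 1/0.059172 ≈ 16.9.

σ₀² = 16.9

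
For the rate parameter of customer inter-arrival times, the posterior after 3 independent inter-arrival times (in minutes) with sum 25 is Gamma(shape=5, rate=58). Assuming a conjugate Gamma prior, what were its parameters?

Gamma(shape=2, rate=33)

For an exponential likelihood with a Gamma(α, β) prior on the rate, n observations with total T give posterior Gamma(α+n, β+T).
So α = 5 − 3 = 2 and β = 58 − 25 = 33.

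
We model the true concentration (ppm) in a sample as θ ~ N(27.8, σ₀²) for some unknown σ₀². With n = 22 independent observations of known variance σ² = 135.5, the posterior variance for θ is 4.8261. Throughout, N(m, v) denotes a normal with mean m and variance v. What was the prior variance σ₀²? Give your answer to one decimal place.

σ₀² = 22.3

For the Normal–Normal model with known σ², precisions add: τ_n = τ₀ + n/σ².
So 1/σ₀² = 1/4.8261 − 22/135.5 = 0.207207 − 0.162362 = 0.044845.
Hence σ₀² = 1/0.044845 ≈ 22.3.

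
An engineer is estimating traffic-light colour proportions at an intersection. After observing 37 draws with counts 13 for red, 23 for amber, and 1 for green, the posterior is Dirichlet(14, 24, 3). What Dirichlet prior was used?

For a Dirichlet(α) prior with multinomial counts c, the posterior is Dirichlet(α + c) componentwise.
Subtract each count from the matching posterior parameter: 14−13=1, 24−23=1, 3−1=2.

Dirichlet(1, 1, 2)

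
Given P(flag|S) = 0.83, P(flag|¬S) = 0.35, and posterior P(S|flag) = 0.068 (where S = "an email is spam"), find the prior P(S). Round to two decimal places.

P(S) = 0.03

In odds form, posterior odds = prior odds × likelihood ratio, so prior odds = posterior odds ÷ LR.
Posterior odds = 0.068/(1−0.068) = 0.0730. LR = 0.83/0.35 = 2.3714.
Prior odds = 0.0730/2.3714 = 0.0308, so P(S) = 0.0308/(1+0.0308) ≈ 0.03.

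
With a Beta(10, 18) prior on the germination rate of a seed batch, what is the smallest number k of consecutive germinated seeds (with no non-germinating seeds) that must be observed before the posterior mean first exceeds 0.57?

After k germinated seeds and 0 non-germinating seeds the posterior is Beta(10+k, 18), with mean (10+k)/(10+18+k).
Set (10+k)/(28+k) > 0.57 and solve: k > (0.57·28 − 10)/(1 − 0.57) = 13.860.
The smallest integer exceeding 13.860 is 14.

k = 14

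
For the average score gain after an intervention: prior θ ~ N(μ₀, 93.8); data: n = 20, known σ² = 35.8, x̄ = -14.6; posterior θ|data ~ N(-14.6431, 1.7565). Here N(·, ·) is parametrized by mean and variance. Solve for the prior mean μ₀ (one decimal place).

μ₀ = -16.9

The posterior mean is a precision-weighted average: μ_n = (τ₀μ₀ + τ_data·x̄)/(τ₀+τ_data), with τ₀=1/σ₀² and τ_data=n/σ².
Here τ₀ = 1/93.8 = 0.010661 and τ_data = 20/35.8 = 0.558659, so τ_n = 0.569320.
Rearranging for μ₀: μ₀ = (μ_n·τ_n − τ_data·x̄)/τ₀ = (-14.6431·0.569320 − 0.558659·-14.6) / 0.010661 = -0.180188/0.010661 ≈ -16.9.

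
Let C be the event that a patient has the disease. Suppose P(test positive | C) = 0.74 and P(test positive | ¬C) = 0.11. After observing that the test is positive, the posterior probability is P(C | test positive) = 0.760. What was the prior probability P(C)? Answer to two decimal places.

Bayes' rule in odds form gives O(C|E) = O(C)·[P(E|C)/P(E|¬C)], hence O(C) = O(C|E)/LR.
Posterior odds = 0.760/(1−0.760) = 3.1667. LR = 0.74/0.11 = 6.7273.
Prior odds = 3.1667/6.7273 = 0.4707, so P(C) = 0.4707/(1+0.4707) ≈ 0.32.

P(C) = 0.32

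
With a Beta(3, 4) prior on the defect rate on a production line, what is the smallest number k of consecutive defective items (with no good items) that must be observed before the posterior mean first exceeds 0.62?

After k defective items and 0 good items the posterior is Beta(3+k, 4), with mean (3+k)/(3+4+k).
Set (3+k)/(7+k) > 0.62 and solve: k > (0.62·7 − 3)/(1 − 0.62) = 3.526.
The smallest integer exceeding 3.526 is 4, and checking k=4: (7)/(11) = 0.6364 > 0.62.

k = 4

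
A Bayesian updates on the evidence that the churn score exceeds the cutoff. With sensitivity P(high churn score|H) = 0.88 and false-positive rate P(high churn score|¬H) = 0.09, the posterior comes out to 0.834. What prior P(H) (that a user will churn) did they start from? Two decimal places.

Bayes' rule in odds form gives O(H|E) = O(H)·[P(E|H)/P(E|¬H)], hence O(H) = O(H|E)/LR.
Posterior odds = 0.834/(1−0.834) = 5.0241. LR = 0.88/0.09 = 9.7778.
Prior odds = 5.0241/9.7778 = 0.5138, so P(H) = 0.5138/(1+0.5138) ≈ 0.34.

P(H) = 0.34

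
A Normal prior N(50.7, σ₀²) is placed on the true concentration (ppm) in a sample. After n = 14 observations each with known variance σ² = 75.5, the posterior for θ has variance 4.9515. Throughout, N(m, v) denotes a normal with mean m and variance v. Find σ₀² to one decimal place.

For the Normal–Normal model with known σ², precisions add: τ_n = τ₀ + n/σ².
So 1/σ₀² = 1/4.9515 − 14/75.5 = 0.201959 − 0.185430 = 0.016529.
Hence σ₀² = 1/0.016529 ≈ 60.5.

σ₀² = 60.5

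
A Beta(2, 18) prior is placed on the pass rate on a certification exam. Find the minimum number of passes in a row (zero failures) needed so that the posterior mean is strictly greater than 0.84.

After k passes and 0 failures the posterior is Beta(2+k, 18), with mean (2+k)/(2+18+k).
Set (2+k)/(20+k) > 0.84 and solve: k > (0.84·20 − 2)/(1 − 0.84) = 92.500.
The smallest integer exceeding 92.500 is 93, and checking k=93: (95)/(113) = 0.8407 > 0.84.

k = 93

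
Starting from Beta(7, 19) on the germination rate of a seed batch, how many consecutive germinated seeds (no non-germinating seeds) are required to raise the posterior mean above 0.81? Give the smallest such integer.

k = 75

After k germinated seeds and 0 non-germinating seeds the posterior is Beta(7+k, 19), with mean (7+k)/(7+19+k).
Set (7+k)/(26+k) > 0.81 and solve: k > (0.81·26 − 7)/(1 − 0.81) = 74.000.
The smallest integer exceeding 74.000 is 75, and checking k=75: (82)/(101) = 0.8119 > 0.81.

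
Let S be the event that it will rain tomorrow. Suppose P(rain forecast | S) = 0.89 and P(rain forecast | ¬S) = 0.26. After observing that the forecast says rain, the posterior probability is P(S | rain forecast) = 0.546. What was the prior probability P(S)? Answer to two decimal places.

P(S) = 0.26

Bayes' rule in odds form gives O(S|E) = O(S)·[P(E|S)/P(E|¬S)], hence O(S) = O(S|E)/LR.
Posterior odds = 0.546/(1−0.546) = 1.2026. LR = 0.89/0.26 = 3.4231.
Prior odds = 1.2026/3.4231 = 0.3513, so P(S) = 0.3513/(1+0.3513) ≈ 0.26.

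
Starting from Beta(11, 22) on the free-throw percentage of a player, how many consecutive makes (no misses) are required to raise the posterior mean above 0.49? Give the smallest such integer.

k = 11

After k makes and 0 misses the posterior is Beta(11+k, 22), with mean (11+k)/(11+22+k).
Set (11+k)/(33+k) > 0.49 and solve: k > (0.49·33 − 11)/(1 − 0.49) = 10.137.
The smallest integer exceeding 10.137 is 11.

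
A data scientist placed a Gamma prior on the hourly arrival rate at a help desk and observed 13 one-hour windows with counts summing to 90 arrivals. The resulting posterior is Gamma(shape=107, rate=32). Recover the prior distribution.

Gamma(shape=17, rate=19)

Gamma–Poisson conjugacy: posterior shape = α + Σxᵢ, posterior rate = β + n.
So α = 107 − 90 = 17 and β = 32 − 13 = 19.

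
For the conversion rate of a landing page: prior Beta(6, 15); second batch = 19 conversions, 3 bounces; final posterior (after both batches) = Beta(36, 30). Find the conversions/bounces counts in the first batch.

11 conversions and 12 bounces

Sequential conjugate updates are equivalent to a single update on the pooled data, so total successes = posterior α − prior α and total failures = posterior β − prior β.
Total across both batches: 36−6=30 conversions, 30−15=15 bounces.
Subtract the second batch: 30−19=11 conversions and 15−3=12 bounces.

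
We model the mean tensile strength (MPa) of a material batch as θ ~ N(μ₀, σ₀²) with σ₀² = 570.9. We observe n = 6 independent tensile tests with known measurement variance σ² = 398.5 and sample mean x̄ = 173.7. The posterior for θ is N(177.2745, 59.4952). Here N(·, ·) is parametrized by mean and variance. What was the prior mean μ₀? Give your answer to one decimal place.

μ₀ = 208.0

The posterior mean is a precision-weighted average: μ_n = (τ₀μ₀ + τ_data·x̄)/(τ₀+τ_data), with τ₀=1/σ₀² and τ_data=n/σ².
Here τ₀ = 1/570.9 = 0.001752 and τ_data = 6/398.5 = 0.015056, so τ_n = 0.016808.
Rearranging for μ₀: μ₀ = (μ_n·τ_n − τ_data·x̄)/τ₀ = (177.2745·0.016808 − 0.015056·173.7) / 0.001752 = 0.364403/0.001752 ≈ 208.0.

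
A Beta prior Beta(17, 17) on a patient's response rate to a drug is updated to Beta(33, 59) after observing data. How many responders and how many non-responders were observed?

16 responders and 42 non-responders

Under Beta–binomial conjugacy the posterior parameters are (α+s, β+f).
So s = 33 − 17 = 16 and f = 59 − 17 = 42.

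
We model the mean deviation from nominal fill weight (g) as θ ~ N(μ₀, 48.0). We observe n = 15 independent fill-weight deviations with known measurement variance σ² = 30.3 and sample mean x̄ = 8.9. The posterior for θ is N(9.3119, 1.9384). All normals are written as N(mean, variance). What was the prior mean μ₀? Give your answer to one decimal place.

μ₀ = 19.1

With known observation variance, the Normal–Normal posterior has precision τ_n = τ₀ + n/σ² and mean μ_n = (τ₀μ₀ + (n/σ²)x̄)/τ_n.
Here τ₀ = 1/48.0 = 0.020833 and τ_data = 15/30.3 = 0.495050, so τ_n = 0.515883.
Rearranging for μ₀: μ₀ = (μ_n·τ_n − τ_data·x̄)/τ₀ = (9.3119·0.515883 − 0.495050·8.9) / 0.020833 = 0.397906/0.020833 ≈ 19.1.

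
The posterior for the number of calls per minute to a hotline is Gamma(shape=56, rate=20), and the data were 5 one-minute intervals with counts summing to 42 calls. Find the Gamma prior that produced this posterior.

A Gamma(α, β) prior (rate parametrization) on a Poisson rate with n observations summing to S gives posterior Gamma(α+S, β+n).
So α = 56 − 42 = 14 and β = 20 − 5 = 15.

Gamma(shape=14, rate=15)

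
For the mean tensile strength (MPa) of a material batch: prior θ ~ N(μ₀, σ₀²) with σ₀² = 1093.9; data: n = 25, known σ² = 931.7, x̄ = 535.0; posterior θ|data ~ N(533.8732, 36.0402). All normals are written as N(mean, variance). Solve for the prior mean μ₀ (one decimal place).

μ₀ = 500.8

With known observation variance, the Normal–Normal posterior has precision τ_n = τ₀ + n/σ² and mean μ_n = (τ₀μ₀ + (n/σ²)x̄)/τ_n.
Here τ₀ = 1/1093.9 = 0.000914 and τ_data = 25/931.7 = 0.026833, so τ_n = 0.027747.
Rearranging for μ₀: μ₀ = (μ_n·τ_n − τ_data·x̄)/τ₀ = (533.8732·0.027747 − 0.026833·535.0) / 0.000914 = 0.457725/0.000914 ≈ 500.8.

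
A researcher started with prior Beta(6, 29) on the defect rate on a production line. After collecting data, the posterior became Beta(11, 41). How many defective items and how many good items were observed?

5 defective items and 12 good items

Under Beta–binomial conjugacy the posterior parameters are (a+s, b+f).
So s = 11 − 6 = 5 and f = 41 − 29 = 12.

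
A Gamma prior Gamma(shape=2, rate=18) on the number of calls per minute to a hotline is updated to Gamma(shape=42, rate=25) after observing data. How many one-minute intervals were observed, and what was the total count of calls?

n = 7 one-minute intervals with total 40 calls

Gamma–Poisson conjugacy: posterior shape = α + Σxᵢ, posterior rate = β + n.
Matching: Σxᵢ = 42 − 2 = 40 and n = 25 − 18 = 7.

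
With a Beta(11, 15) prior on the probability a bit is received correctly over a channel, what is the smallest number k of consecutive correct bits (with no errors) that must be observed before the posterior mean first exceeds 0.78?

After k correct bits and 0 errors the posterior is Beta(11+k, 15), with mean (11+k)/(11+15+k).
Set (11+k)/(26+k) > 0.78 and solve: k > (0.78·26 − 11)/(1 − 0.78) = 42.182.
The smallest integer exceeding 42.182 is 43.

k = 43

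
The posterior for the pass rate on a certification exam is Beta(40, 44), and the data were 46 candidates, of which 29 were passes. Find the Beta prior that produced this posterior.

Beta(11, 27)

Beta is conjugate to the binomial likelihood: posterior = Beta(a+s, b+f).
So a = 40 − 29 = 11 and b = 44 − 17 = 27.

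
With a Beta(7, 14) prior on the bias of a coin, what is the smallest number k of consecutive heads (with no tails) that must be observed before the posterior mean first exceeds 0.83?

After k heads and 0 tails the posterior is Beta(7+k, 14), with mean (7+k)/(7+14+k).
Set (7+k)/(21+k) > 0.83 and solve: k > (0.83·21 − 7)/(1 − 0.83) = 61.353.
The smallest integer exceeding 61.353 is 62, and checking k=62: (69)/(83) = 0.8313 > 0.83.

k = 62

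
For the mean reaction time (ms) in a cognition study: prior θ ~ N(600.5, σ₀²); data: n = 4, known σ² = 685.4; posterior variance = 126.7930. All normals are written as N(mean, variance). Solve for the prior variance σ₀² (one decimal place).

Posterior precision equals prior precision plus data precision: 1/σ_n² = 1/σ₀² + n/σ².
So 1/σ₀² = 1/126.7930 − 4/685.4 = 0.007887 − 0.005836 = 0.002051.
Hence σ₀² = 1/0.002051 ≈ 487.6.

σ₀² = 487.6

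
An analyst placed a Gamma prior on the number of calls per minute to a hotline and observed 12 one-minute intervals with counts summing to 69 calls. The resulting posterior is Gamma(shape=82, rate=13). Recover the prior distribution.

Gamma(shape=13, rate=1)

A Gamma(α, β) prior (rate parametrization) on a Poisson rate with n observations summing to S gives posterior Gamma(α+S, β+n).
So α = 82 − 69 = 13 and β = 13 − 12 = 1.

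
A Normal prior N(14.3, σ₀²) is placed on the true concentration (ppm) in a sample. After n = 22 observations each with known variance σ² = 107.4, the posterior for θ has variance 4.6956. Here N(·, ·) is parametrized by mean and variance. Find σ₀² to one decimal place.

For the Normal–Normal model with known σ², precisions add: τ_n = τ₀ + n/σ².
So 1/σ₀² = 1/4.6956 − 22/107.4 = 0.212965 − 0.204842 = 0.008123.
Hence σ₀² = 1/0.008123 ≈ 123.1.

σ₀² = 123.1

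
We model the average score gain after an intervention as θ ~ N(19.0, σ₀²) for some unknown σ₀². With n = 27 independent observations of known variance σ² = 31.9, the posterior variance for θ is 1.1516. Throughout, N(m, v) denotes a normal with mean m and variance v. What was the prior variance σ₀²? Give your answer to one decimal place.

Posterior precision equals prior precision plus data precision: 1/σ_n² = 1/σ₀² + n/σ².
So 1/σ₀² = 1/1.1516 − 27/31.9 = 0.868357 − 0.846395 = 0.021962.
Hence σ₀² = 1/0.021962 ≈ 45.5.

σ₀² = 45.5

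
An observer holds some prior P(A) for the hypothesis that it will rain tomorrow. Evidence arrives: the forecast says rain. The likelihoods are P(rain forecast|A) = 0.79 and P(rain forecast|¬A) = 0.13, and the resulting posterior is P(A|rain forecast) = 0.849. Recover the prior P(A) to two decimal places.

P(A) = 0.48

Bayes' rule in odds form gives O(A|E) = O(A)·[P(E|A)/P(E|¬A)], hence O(A) = O(A|E)/LR.
Posterior odds = 0.849/(1−0.849) = 5.6225. LR = 0.79/0.13 = 6.0769.
Prior odds = 5.6225/6.0769 = 0.9252, so P(A) = 0.9252/(1+0.9252) ≈ 0.48.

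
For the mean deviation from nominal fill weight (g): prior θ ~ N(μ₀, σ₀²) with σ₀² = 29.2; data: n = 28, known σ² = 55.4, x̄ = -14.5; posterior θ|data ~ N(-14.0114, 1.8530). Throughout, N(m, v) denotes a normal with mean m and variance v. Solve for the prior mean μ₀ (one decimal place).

With known observation variance, the Normal–Normal posterior has precision τ_n = τ₀ + n/σ² and mean μ_n = (τ₀μ₀ + (n/σ²)x̄)/τ_n.
Here τ₀ = 1/29.2 = 0.034247 and τ_data = 28/55.4 = 0.505415, so τ_n = 0.539662.
Rearranging for μ₀: μ₀ = (μ_n·τ_n − τ_data·x̄)/τ₀ = (-14.0114·0.539662 − 0.505415·-14.5) / 0.034247 = -0.232903/0.034247 ≈ -6.8.

μ₀ = -6.8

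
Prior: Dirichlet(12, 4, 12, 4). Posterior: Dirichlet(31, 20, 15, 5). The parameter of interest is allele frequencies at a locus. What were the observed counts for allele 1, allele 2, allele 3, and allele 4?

counts (19, 16, 3, 1)

For a Dirichlet(α) prior with multinomial counts c, the posterior is Dirichlet(α + c) componentwise.
Counts are posterior − prior componentwise: 31−12=19, 20−4=16, 15−12=3, 5−4=1.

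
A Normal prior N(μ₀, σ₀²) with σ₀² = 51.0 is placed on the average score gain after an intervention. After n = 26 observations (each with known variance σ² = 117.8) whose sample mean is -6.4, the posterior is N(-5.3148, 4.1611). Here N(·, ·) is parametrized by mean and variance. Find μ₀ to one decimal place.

μ₀ = 6.9

The posterior mean is a precision-weighted average: μ_n = (τ₀μ₀ + τ_data·x̄)/(τ₀+τ_data), with τ₀=1/σ₀² and τ_data=n/σ².
Here τ₀ = 1/51.0 = 0.019608 and τ_data = 26/117.8 = 0.220713, so τ_n = 0.240321.
Rearranging for μ₀: μ₀ = (μ_n·τ_n − τ_data·x̄)/τ₀ = (-5.3148·0.240321 − 0.220713·-6.4) / 0.019608 = 0.135305/0.019608 ≈ 6.9.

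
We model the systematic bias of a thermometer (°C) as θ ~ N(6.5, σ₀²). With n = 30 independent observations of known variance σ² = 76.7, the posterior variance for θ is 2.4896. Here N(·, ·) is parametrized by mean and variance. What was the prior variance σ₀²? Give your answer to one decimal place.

Posterior precision equals prior precision plus data precision: 1/σ_n² = 1/σ₀² + n/σ².
So 1/σ₀² = 1/2.4896 − 30/76.7 = 0.401671 − 0.391134 = 0.010537.
Hence σ₀² = 1/0.010537 ≈ 94.9.

σ₀² = 94.9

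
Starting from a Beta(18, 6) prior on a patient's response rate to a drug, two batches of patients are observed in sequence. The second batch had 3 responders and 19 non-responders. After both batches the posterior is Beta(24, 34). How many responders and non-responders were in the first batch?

3 responders and 9 non-responders

Sequential conjugate updates are equivalent to a single update on the pooled data, so total successes = posterior α − prior α and total failures = posterior β − prior β.
Total across both batches: 24−18=6 responders, 34−6=28 non-responders.
Subtract the second batch: 6−3=3 responders and 28−19=9 non-responders.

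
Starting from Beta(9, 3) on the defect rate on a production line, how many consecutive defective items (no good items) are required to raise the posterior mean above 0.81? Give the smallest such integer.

After k defective items and 0 good items the posterior is Beta(9+k, 3), with mean (9+k)/(9+3+k).
Set (9+k)/(12+k) > 0.81 and solve: k > (0.81·12 − 9)/(1 − 0.81) = 3.789.
The smallest integer exceeding 3.789 is 4.

k = 4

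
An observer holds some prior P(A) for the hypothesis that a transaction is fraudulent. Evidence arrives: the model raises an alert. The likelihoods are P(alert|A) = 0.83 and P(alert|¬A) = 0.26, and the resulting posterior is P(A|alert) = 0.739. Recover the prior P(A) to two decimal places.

Bayes' rule in odds form gives O(A|E) = O(A)·[P(E|A)/P(E|¬A)], hence O(A) = O(A|E)/LR.
Posterior odds = 0.739/(1−0.739) = 2.8314. LR = 0.83/0.26 = 3.1923.
Prior odds = 2.8314/3.1923 = 0.8869, so P(A) = 0.8869/(1+0.8869) ≈ 0.47.

P(A) = 0.47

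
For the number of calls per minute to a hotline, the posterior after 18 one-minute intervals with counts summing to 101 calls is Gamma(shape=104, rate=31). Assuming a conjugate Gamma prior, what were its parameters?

Gamma–Poisson conjugacy: posterior shape = α + Σxᵢ, posterior rate = β + n.
So α = 104 − 101 = 3 and β = 31 − 18 = 13.

Gamma(shape=3, rate=13)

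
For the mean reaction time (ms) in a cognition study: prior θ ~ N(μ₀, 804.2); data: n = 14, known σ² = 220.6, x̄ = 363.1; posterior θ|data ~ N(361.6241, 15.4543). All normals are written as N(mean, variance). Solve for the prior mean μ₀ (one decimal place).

With known observation variance, the Normal–Normal posterior has precision τ_n = τ₀ + n/σ² and mean μ_n = (τ₀μ₀ + (n/σ²)x̄)/τ_n.
Here τ₀ = 1/804.2 = 0.001243 and τ_data = 14/220.6 = 0.063463, so τ_n = 0.064706.
Rearranging for μ₀: μ₀ = (μ_n·τ_n − τ_data·x̄)/τ₀ = (361.6241·0.064706 − 0.063463·363.1) / 0.001243 = 0.355834/0.001243 ≈ 286.3.

μ₀ = 286.3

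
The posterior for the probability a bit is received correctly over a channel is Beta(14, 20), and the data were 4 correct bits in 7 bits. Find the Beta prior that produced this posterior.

Beta(10, 17)

A Beta(a, b) prior with s successes and f failures in binomial data gives a Beta(a+s, b+f) posterior.
So a = 14 − 4 = 10 and b = 20 − 3 = 17.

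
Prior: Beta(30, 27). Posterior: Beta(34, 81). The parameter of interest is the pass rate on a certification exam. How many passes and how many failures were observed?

Under Beta–binomial conjugacy the posterior parameters are (a+s, b+f).
So s = 34 − 30 = 4 and f = 81 − 27 = 54.

4 passes and 54 failures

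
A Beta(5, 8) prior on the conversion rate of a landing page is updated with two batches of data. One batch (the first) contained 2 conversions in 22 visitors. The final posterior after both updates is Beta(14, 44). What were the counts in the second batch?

7 conversions and 16 bounces

Sequential conjugate updates are equivalent to a single update on the pooled data, so total successes = posterior α − prior α and total failures = posterior β − prior β.
Total across both batches: 14−5=9 conversions, 44−8=36 bounces.
Subtract the first batch: 9−2=7 conversions and 36−20=16 bounces.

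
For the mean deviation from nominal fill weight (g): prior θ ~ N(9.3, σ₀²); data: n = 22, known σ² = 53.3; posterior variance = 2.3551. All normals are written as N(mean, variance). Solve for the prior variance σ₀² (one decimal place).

Posterior precision equals prior precision plus data precision: 1/σ_n² = 1/σ₀² + n/σ².
So 1/σ₀² = 1/2.3551 − 22/53.3 = 0.424610 − 0.412758 = 0.011852.
Hence σ₀² = 1/0.011852 ≈ 84.4.

σ₀² = 84.4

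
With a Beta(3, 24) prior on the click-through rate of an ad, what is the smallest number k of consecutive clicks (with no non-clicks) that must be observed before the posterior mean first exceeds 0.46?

k = 18

After k clicks and 0 non-clicks the posterior is Beta(3+k, 24), with mean (3+k)/(3+24+k).
Set (3+k)/(27+k) > 0.46 and solve: k > (0.46·27 − 3)/(1 − 0.46) = 17.444.
The smallest integer exceeding 17.444 is 18, and checking k=18: (21)/(45) = 0.4667 > 0.46.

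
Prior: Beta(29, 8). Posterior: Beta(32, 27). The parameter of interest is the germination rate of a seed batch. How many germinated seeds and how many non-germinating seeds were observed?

3 germinated seeds and 19 non-germinating seeds

Beta is conjugate to the binomial likelihood: posterior = Beta(α+s, β+f).
So s = 32 − 29 = 3 and f = 27 − 8 = 19.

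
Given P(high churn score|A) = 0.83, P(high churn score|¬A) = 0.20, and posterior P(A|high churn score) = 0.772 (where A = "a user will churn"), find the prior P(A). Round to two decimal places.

Bayes' rule in odds form gives O(A|E) = O(A)·[P(E|A)/P(E|¬A)], hence O(A) = O(A|E)/LR.
Posterior odds = 0.772/(1−0.772) = 3.3860. LR = 0.83/0.20 = 4.1500.
Prior odds = 3.3860/4.1500 = 0.8159, so P(A) = 0.8159/(1+0.8159) ≈ 0.45.

P(A) = 0.45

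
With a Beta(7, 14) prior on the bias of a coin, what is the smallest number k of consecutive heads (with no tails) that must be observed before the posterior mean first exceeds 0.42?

After k heads and 0 tails the posterior is Beta(7+k, 14), with mean (7+k)/(7+14+k).
Set (7+k)/(21+k) > 0.42 and solve: k > (0.42·21 − 7)/(1 − 0.42) = 3.138.
The smallest integer exceeding 3.138 is 4.

k = 4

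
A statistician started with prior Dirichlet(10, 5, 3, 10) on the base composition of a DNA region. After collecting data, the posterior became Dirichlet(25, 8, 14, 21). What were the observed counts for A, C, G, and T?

For a Dirichlet(α) prior with multinomial counts c, the posterior is Dirichlet(α + c) componentwise.
Counts are posterior − prior componentwise: 25−10=15, 8−5=3, 14−3=11, 21−10=11.

counts (15, 3, 11, 11)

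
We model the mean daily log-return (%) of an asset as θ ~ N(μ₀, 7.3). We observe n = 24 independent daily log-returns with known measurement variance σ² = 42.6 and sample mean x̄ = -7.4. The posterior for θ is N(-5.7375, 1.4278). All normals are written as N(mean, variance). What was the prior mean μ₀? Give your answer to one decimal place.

The posterior mean is a precision-weighted average: μ_n = (τ₀μ₀ + τ_data·x̄)/(τ₀+τ_data), with τ₀=1/σ₀² and τ_data=n/σ².
Here τ₀ = 1/7.3 = 0.136986 and τ_data = 24/42.6 = 0.563380, so τ_n = 0.700366.
Rearranging for μ₀: μ₀ = (μ_n·τ_n − τ_data·x̄)/τ₀ = (-5.7375·0.700366 − 0.563380·-7.4) / 0.136986 = 0.150662/0.136986 ≈ 1.1.

μ₀ = 1.1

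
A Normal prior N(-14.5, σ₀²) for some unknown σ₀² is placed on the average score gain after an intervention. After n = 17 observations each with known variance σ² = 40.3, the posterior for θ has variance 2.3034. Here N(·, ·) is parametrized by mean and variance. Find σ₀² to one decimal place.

σ₀² = 81.3

Posterior precision equals prior precision plus data precision: 1/σ_n² = 1/σ₀² + n/σ².
So 1/σ₀² = 1/2.3034 − 17/40.3 = 0.434141 − 0.421836 = 0.012305.
Hence σ₀² = 1/0.012305 ≈ 81.3.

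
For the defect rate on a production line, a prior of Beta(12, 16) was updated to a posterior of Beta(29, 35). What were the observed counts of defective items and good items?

17 defective items and 19 good items

A Beta(α, β) prior with s successes and f failures in binomial data gives a Beta(α+s, β+f) posterior.
So s = 29 − 12 = 17 and f = 35 − 16 = 19.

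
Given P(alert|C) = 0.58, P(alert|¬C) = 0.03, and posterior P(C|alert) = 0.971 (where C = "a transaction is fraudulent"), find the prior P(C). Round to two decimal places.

In odds form, posterior odds = prior odds × likelihood ratio, so prior odds = posterior odds ÷ LR.
Posterior odds = 0.971/(1−0.971) = 33.4828. LR = 0.58/0.03 = 19.3333.
Prior odds = 33.4828/19.3333 = 1.7319, so P(C) = 1.7319/(1+1.7319) ≈ 0.63.

P(C) = 0.63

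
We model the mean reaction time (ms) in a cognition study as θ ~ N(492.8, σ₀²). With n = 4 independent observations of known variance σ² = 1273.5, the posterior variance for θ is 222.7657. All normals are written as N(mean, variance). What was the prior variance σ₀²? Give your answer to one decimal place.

σ₀² = 741.8

For the Normal–Normal model with known σ², precisions add: τ_n = τ₀ + n/σ².
So 1/σ₀² = 1/222.7657 − 4/1273.5 = 0.004489 − 0.003141 = 0.001348.
Hence σ₀² = 1/0.001348 ≈ 741.8.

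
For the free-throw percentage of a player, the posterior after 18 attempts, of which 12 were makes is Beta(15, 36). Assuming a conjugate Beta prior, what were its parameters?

Beta(3, 30)

Under Beta–binomial conjugacy the posterior parameters are (a+s, b+f).
Subtract the data counts: 15−12=3, 36−6=30.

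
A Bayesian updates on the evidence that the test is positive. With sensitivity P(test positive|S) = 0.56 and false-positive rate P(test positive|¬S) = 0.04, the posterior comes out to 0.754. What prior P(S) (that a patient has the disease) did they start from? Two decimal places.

Bayes' rule in odds form gives O(S|E) = O(S)·[P(E|S)/P(E|¬S)], hence O(S) = O(S|E)/LR.
Posterior odds = 0.754/(1−0.754) = 3.0650. LR = 0.56/0.04 = 14.0000.
Prior odds = 3.0650/14.0000 = 0.2189, so P(S) = 0.2189/(1+0.2189) ≈ 0.18.

P(S) = 0.18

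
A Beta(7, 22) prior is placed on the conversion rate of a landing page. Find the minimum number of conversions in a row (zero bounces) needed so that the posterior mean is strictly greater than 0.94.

k = 338

After k conversions and 0 bounces the posterior is Beta(7+k, 22), with mean (7+k)/(7+22+k).
Set (7+k)/(29+k) > 0.94 and solve: k > (0.94·29 − 7)/(1 − 0.94) = 337.667.
The smallest integer exceeding 337.667 is 338.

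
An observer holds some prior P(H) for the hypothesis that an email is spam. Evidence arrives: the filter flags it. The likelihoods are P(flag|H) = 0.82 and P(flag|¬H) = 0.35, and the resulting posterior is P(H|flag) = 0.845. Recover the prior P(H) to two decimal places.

Bayes' rule in odds form gives O(H|E) = O(H)·[P(E|H)/P(E|¬H)], hence O(H) = O(H|E)/LR.
Posterior odds = 0.845/(1−0.845) = 5.4516. LR = 0.82/0.35 = 2.3429.
Prior odds = 5.4516/2.3429 = 2.3269, so P(H) = 2.3269/(1+2.3269) ≈ 0.70.

P(H) = 0.70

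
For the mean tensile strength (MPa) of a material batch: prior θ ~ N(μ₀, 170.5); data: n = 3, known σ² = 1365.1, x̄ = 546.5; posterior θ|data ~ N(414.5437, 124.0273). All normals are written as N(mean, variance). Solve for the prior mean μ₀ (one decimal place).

The posterior mean is a precision-weighted average: μ_n = (τ₀μ₀ + τ_data·x̄)/(τ₀+τ_data), with τ₀=1/σ₀² and τ_data=n/σ².
Here τ₀ = 1/170.5 = 0.005865 and τ_data = 3/1365.1 = 0.002198, so τ_n = 0.008063.
Rearranging for μ₀: μ₀ = (μ_n·τ_n − τ_data·x̄)/τ₀ = (414.5437·0.008063 − 0.002198·546.5) / 0.005865 = 2.141259/0.005865 ≈ 365.1.

μ₀ = 365.1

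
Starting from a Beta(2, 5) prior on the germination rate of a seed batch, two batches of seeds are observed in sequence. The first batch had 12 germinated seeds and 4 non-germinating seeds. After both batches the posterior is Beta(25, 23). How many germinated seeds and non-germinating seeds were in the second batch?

11 germinated seeds and 14 non-germinating seeds

Because Beta–binomial updating is additive in the counts, the combined data contributed (α_post−α_prior, β_post−β_prior) successes and failures.
Total across both batches: 25−2=23 germinated seeds, 23−5=18 non-germinating seeds.
Subtract the first batch: 23−12=11 germinated seeds and 18−4=14 non-germinating seeds.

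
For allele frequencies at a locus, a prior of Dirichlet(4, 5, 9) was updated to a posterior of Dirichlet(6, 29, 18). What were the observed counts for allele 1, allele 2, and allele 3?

counts (2, 24, 9)

For a Dirichlet(α) prior with multinomial counts c, the posterior is Dirichlet(α + c) componentwise.
Counts are posterior − prior componentwise: 6−4=2, 29−5=24, 18−9=9.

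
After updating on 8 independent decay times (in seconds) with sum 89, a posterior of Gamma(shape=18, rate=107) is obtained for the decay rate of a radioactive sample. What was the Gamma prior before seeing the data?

Gamma(shape=10, rate=18)

For an exponential likelihood with a Gamma(α, β) prior on the rate, n observations with total T give posterior Gamma(α+n, β+T).
So α = 18 − 8 = 10 and β = 107 − 89 = 18.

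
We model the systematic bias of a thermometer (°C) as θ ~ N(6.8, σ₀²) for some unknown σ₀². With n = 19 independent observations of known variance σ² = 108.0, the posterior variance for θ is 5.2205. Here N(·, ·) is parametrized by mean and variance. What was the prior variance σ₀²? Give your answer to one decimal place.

Posterior precision equals prior precision plus data precision: 1/σ_n² = 1/σ₀² + n/σ².
So 1/σ₀² = 1/5.2205 − 19/108.0 = 0.191553 − 0.175926 = 0.015627.
Hence σ₀² = 1/0.015627 ≈ 64.0.

σ₀² = 64.0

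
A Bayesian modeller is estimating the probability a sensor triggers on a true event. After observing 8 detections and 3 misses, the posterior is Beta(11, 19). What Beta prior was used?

Beta(3, 16)

A Beta(α, β) prior with s successes and f failures in binomial data gives a Beta(α+s, β+f) posterior.
So α = 11 − 8 = 3 and β = 19 − 3 = 16.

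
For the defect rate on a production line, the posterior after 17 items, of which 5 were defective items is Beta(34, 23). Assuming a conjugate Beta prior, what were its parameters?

Under Beta–binomial conjugacy the posterior parameters are (α+s, β+f).
So α = 34 − 5 = 29 and β = 23 − 12 = 11.

Beta(29, 11)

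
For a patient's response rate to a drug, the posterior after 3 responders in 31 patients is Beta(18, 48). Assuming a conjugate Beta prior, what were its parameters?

Beta is conjugate to the binomial likelihood: posterior = Beta(α+s, β+f).
Subtract the data counts: 18−3=15, 48−28=20.

Beta(15, 20)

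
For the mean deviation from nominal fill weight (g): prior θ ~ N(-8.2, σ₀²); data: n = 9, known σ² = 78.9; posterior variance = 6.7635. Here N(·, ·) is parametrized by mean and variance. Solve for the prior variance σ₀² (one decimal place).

σ₀² = 29.6

For the Normal–Normal model with known σ², precisions add: τ_n = τ₀ + n/σ².
So 1/σ₀² = 1/6.7635 − 9/78.9 = 0.147852 − 0.114068 = 0.033784.
Hence σ₀² = 1/0.033784 ≈ 29.6.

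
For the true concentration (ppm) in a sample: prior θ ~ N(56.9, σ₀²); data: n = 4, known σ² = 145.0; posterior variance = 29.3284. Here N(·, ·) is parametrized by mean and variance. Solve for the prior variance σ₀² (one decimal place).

For the Normal–Normal model with known σ², precisions add: τ_n = τ₀ + n/σ².
So 1/σ₀² = 1/29.3284 − 4/145.0 = 0.034097 − 0.027586 = 0.006511.
Hence σ₀² = 1/0.006511 ≈ 153.6.

σ₀² = 153.6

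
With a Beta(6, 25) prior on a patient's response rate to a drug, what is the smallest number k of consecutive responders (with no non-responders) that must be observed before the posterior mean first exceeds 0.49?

After k responders and 0 non-responders the posterior is Beta(6+k, 25), with mean (6+k)/(6+25+k).
Set (6+k)/(31+k) > 0.49 and solve: k > (0.49·31 − 6)/(1 − 0.49) = 18.020.
The smallest integer exceeding 18.020 is 19.

k = 19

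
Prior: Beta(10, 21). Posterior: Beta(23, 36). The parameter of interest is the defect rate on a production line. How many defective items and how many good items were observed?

Beta is conjugate to the binomial likelihood: posterior = Beta(α+s, β+f).
So s = 23 − 10 = 13 and f = 36 − 21 = 15.

13 defective items and 15 good items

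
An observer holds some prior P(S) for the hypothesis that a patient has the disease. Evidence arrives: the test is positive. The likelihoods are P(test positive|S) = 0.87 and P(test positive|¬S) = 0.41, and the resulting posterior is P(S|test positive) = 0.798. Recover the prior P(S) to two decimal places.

P(S) = 0.65

Bayes' rule in odds form gives O(S|E) = O(S)·[P(E|S)/P(E|¬S)], hence O(S) = O(S|E)/LR.
Posterior odds = 0.798/(1−0.798) = 3.9505. LR = 0.87/0.41 = 2.1220.
Prior odds = 3.9505/2.1220 = 1.8617, so P(S) = 1.8617/(1+1.8617) ≈ 0.65.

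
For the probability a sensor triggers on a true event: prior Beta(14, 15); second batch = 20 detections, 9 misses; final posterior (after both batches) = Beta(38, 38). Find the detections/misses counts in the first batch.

4 detections and 14 misses

Because Beta–binomial updating is additive in the counts, the combined data contributed (α_post−α_prior, β_post−β_prior) successes and failures.
Total across both batches: 38−14=24 detections, 38−15=23 misses.
Subtract the second batch: 24−20=4 detections and 23−9=14 misses.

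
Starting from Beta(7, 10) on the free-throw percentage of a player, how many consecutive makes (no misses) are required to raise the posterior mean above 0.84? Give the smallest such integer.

After k makes and 0 misses the posterior is Beta(7+k, 10), with mean (7+k)/(7+10+k).
Set (7+k)/(17+k) > 0.84 and solve: k > (0.84·17 − 7)/(1 − 0.84) = 45.500.
The smallest integer exceeding 45.500 is 46, and checking k=46: (53)/(63) = 0.8413 > 0.84.

k = 46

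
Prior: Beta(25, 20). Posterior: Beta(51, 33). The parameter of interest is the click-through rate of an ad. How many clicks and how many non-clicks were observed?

26 clicks and 13 non-clicks

Beta is conjugate to the binomial likelihood: posterior = Beta(a+s, b+f).
So s = 51 − 25 = 26 and f = 33 − 20 = 13.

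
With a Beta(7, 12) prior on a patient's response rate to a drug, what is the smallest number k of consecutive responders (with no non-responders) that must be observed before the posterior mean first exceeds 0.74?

After k responders and 0 non-responders the posterior is Beta(7+k, 12), with mean (7+k)/(7+12+k).
Set (7+k)/(19+k) > 0.74 and solve: k > (0.74·19 − 7)/(1 − 0.74) = 27.154.
The smallest integer exceeding 27.154 is 28.

k = 28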